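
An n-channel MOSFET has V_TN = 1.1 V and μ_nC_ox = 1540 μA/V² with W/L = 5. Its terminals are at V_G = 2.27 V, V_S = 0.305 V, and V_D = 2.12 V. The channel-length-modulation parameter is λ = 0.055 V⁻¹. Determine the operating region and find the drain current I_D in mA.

V_GS = V_G − V_S = 2.27 − 0.305 = 1.97 V; V_DS = V_D − V_S = 2.12 − 0.305 = 1.82 V.
k_n = μ_nC_ox · (W/L) = 7.7 mA/V².
V_ov = V_GS − V_TN = 1.97 − 1.1 = 0.865 V.
Since V_DS = 1.82 V ≥ V_ov = 0.865 V, the device is in saturation.
I_D = ½ k_n V_ov² (1 + λ V_DS) = 0.5 × 7.7 × 0.865² × (1 + 0.055 × 1.82) = 3.17 mA.

Saturation; I_D = 3.17 mA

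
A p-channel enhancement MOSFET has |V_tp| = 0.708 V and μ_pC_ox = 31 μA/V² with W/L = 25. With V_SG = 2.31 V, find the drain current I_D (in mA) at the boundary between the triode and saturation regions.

At the boundary V_SD = V_ov = V_SG − |V_tp| = 2.31 − 0.708 = 1.6 V.
k_p = μ_pC_ox · (W/L) = 0.775 mA/V².
I_D = ½ k_p V_ov² = 0.5 × 0.775 × 1.6² = 0.994 mA.

I_D = 0.994 mA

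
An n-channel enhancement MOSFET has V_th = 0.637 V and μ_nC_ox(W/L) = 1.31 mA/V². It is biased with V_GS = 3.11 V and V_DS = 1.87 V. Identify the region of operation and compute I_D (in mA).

Triode; I_D = 3.77 mA

V_ov = V_GS − V_th = 3.11 − 0.637 = 2.47 V.
Since V_DS = 1.87 V < V_ov = 2.47 V, the device is in the triode region.
I_D = k_n [V_ov · V_DS − ½ V_DS²] = 1.31 × [2.47 × 1.87 − 0.5 × 1.87²] = 3.77 mA.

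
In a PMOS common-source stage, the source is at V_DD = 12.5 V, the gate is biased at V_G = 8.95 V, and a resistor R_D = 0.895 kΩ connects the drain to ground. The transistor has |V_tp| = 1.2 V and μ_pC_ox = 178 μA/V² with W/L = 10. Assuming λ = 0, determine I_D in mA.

V_SG = V_DD − V_G = 12.5 − 8.95 = 3.55 V, so V_ov = 3.55 − 1.2 = 2.35 V.
k_p = μ_pC_ox · (W/L) = 1.78 mA/V².
Assume saturation: I_D = ½ k_p V_ov² = 0.5 × 1.78 × 2.35² = 4.92 mA, giving V_SD = V_DD − I_D R_D = 12.5 − 4.92 × 0.895 = 8.1 V.
V_SD = 8.1 V ≥ V_ov = 2.35 V, confirming saturation.

I_D = 4.92 mA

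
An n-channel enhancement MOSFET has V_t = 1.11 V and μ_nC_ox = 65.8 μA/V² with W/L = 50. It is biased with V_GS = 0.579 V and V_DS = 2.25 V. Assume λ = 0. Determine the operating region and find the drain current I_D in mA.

Cutoff; I_D = 0 mA

V_GS = 0.579 V < V_t = 1.11 V, so the transistor is in cutoff.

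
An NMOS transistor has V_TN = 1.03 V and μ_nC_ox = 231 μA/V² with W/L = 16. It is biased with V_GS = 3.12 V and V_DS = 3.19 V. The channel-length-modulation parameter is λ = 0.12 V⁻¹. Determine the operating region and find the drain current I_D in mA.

k_n = μ_nC_ox · (W/L) = 3.696 mA/V².
V_ov = V_GS − V_TN = 3.12 − 1.03 = 2.09 V.
Since V_DS = 3.19 V ≥ V_ov = 2.09 V, the device is in saturation.
I_D = ½ k_n V_ov² (1 + λ V_DS) = 0.5 × 3.696 × 2.09² × (1 + 0.12 × 3.19) = 11.2 mA.

Saturation; I_D = 11.2 mA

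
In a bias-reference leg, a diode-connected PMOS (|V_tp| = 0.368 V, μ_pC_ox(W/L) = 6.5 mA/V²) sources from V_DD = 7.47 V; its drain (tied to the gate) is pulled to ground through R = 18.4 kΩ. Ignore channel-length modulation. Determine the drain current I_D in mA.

With gate tied to drain, V_SG = V_SD ≥ V_SG − |V_tp|, so the device is in saturation.
KCL at the drain: ½ k_p (V_SG − |V_tp|)² = (V_DD − V_SG)/R.
Let x = V_SG − 0.368. Then 59.8 x² + x − 7.102 = 0, giving x = 0.336 V (positive root), so V_SG = 0.704 V.
I_D = (V_DD − V_SG)/R = (7.47 − 0.704) / 18.4 = 0.368 mA.

I_D = 0.368 mA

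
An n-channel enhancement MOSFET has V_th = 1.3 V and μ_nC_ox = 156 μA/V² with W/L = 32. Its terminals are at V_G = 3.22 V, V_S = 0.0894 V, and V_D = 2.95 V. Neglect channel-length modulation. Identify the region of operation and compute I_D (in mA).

V_GS = V_G − V_S = 3.22 − 0.0894 = 3.13 V; V_DS = V_D − V_S = 2.95 − 0.0894 = 2.86 V.
k_n = μ_nC_ox · (W/L) = 4.992 mA/V².
V_ov = V_GS − V_th = 3.13 − 1.3 = 1.83 V.
Since V_DS = 2.86 V ≥ V_ov = 1.83 V, the device is in saturation.
I_D = ½ k_n V_ov² = 0.5 × 4.992 × 1.83² = 8.36 mA.

Saturation; I_D = 8.36 mA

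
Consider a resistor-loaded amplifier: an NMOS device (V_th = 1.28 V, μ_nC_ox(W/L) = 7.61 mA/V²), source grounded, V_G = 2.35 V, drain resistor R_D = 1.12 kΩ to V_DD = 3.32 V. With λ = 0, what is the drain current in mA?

V_GS = V_G = 2.35 V, so V_ov = 2.35 − 1.28 = 1.07 V.
Assume saturation: I_D = ½ k_n V_ov² = 0.5 × 7.61 × 1.07² = 4.36 mA, giving V_DS = V_DD − I_D R_D = 3.32 − 4.36 × 1.12 = -1.56 V.
But -1.56 V < V_ov = 1.07 V, so the device is actually in triode.
In triode I_D = k_n[V_ov V_DS − ½ V_DS²] and I_D = (V_DD − V_DS)/R_D. Equating: 4.26 V_DS² − 10.12 V_DS + 3.32 = 0, giving V_DS = 0.393 V (the root below V_ov).
I_D = (3.32 − 0.393) / 1.12 = 2.61 mA.

I_D = 2.61 mA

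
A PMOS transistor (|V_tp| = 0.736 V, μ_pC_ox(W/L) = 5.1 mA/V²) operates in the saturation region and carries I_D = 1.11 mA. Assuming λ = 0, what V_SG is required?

In saturation I_D = ½ k_p (V_SG − |V_tp|)², so V_SG − |V_tp| = √(2 I_D / k_p) = √(2 × 1.11 / 5.1) = 0.66 V.
V_SG = 0.736 + 0.66 = 1.4 V.

V_SG = 1.40 V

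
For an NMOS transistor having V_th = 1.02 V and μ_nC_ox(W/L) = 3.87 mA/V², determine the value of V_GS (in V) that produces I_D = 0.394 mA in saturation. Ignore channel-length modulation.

V_GS = 1.47 V

In saturation I_D = ½ k_n (V_GS − V_th)², so V_GS − V_th = √(2 I_D / k_n) = √(2 × 0.394 / 3.87) = 0.451 V.
V_GS = 1.02 + 0.451 = 1.47 V.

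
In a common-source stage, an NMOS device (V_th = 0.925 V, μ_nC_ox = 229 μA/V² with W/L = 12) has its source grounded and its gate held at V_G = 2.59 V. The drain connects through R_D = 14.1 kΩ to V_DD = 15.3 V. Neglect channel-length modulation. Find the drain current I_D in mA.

I_D = 1.07 mA

V_GS = V_G = 2.59 V, so V_ov = 2.59 − 0.925 = 1.66 V.
k_n = μ_nC_ox · (W/L) = 2.748 mA/V².
Assume saturation: I_D = ½ k_n V_ov² = 0.5 × 2.748 × 1.66² = 3.81 mA, giving V_DS = V_DD − I_D R_D = 15.3 − 3.81 × 14.1 = -38.4 V.
But -38.4 V < V_ov = 1.66 V, so the device is actually in triode.
In triode I_D = k_n[V_ov V_DS − ½ V_DS²] and I_D = (V_DD − V_DS)/R_D. Equating: 19.4 V_DS² − 65.51 V_DS + 15.3 = 0, giving V_DS = 0.252 V (the root below V_ov).
I_D = (15.3 − 0.252) / 14.1 = 1.07 mA.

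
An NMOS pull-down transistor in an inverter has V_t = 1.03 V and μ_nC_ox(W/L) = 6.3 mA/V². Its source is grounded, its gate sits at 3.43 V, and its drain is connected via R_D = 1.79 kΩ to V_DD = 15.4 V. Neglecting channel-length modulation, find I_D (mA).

V_GS = V_G = 3.43 V, so V_ov = 3.43 − 1.03 = 2.4 V.
Assume saturation: I_D = ½ k_n V_ov² = 0.5 × 6.3 × 2.4² = 18.1 mA, giving V_DS = V_DD − I_D R_D = 15.4 − 18.1 × 1.79 = -17.1 V.
But -17.1 V < V_ov = 2.4 V, so the device is actually in triode.
In triode I_D = k_n[V_ov V_DS − ½ V_DS²] and I_D = (V_DD − V_DS)/R_D. Equating: 5.64 V_DS² − 28.06 V_DS + 15.4 = 0, giving V_DS = 0.628 V (the root below V_ov).
I_D = (15.4 − 0.628) / 1.79 = 8.25 mA.

I_D = 8.25 mA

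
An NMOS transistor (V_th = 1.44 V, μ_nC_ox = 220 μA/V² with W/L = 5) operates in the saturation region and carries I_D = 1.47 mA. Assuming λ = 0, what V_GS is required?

k_n = μ_nC_ox · (W/L) = 1.1 mA/V².
In saturation I_D = ½ k_n (V_GS − V_th)², so V_GS − V_th = √(2 I_D / k_n) = √(2 × 1.47 / 1.1) = 1.63 V.
V_GS = 1.44 + 1.63 = 3.07 V.

V_GS = 3.07 V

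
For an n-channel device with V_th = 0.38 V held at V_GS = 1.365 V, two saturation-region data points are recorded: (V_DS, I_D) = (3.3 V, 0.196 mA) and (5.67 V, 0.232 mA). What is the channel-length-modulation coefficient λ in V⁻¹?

With V_GS fixed, I_D ∝ (1 + λ V_DS) in saturation, so I_D2/I_D1 = (1 + λ V_DS2)/(1 + λ V_DS1).
0.232/0.196 = 1.184 = (1 + 5.67 λ)/(1 + 3.3 λ).
Solving: λ (I_D1 V_DS2 − I_D2 V_DS1) = I_D2 − I_D1, so λ = (0.232 − 0.196) / (0.196 × 5.67 − 0.232 × 3.3) = 0.036 / 0.346 = 0.104 V⁻¹.

λ = 0.104 V⁻¹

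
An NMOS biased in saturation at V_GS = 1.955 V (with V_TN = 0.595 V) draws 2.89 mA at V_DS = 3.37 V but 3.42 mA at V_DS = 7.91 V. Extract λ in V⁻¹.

With V_GS fixed, I_D ∝ (1 + λ V_DS) in saturation, so I_D2/I_D1 = (1 + λ V_DS2)/(1 + λ V_DS1).
3.42/2.89 = 1.183 = (1 + 7.91 λ)/(1 + 3.37 λ).
Solving: λ (I_D1 V_DS2 − I_D2 V_DS1) = I_D2 − I_D1, so λ = (3.42 − 2.89) / (2.89 × 7.91 − 3.42 × 3.37) = 0.53 / 11.3 = 0.0468 V⁻¹.

λ = 0.0468 V⁻¹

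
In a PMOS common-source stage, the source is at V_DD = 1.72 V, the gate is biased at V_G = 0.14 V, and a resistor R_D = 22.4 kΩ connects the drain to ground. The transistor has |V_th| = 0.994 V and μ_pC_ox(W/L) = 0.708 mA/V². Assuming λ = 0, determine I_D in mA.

I_D = 0.0680 mA

V_SG = V_DD − V_G = 1.72 − 0.14 = 1.58 V, so V_ov = 1.58 − 0.994 = 0.586 V.
Assume saturation: I_D = ½ k_p V_ov² = 0.5 × 0.708 × 0.586² = 0.122 mA, giving V_SD = V_DD − I_D R_D = 1.72 − 0.122 × 22.4 = -1 V.
But -1 V < V_ov = 0.586 V, so the device is actually in triode.
In triode I_D = k_p[V_ov V_SD − ½ V_SD²] and I_D = (V_DD − V_SD)/R_D. Equating: 7.93 V_SD² − 10.29 V_SD + 1.72 = 0, giving V_SD = 0.197 V (the root below V_ov).
I_D = (1.72 − 0.197) / 22.4 = 0.068 mA.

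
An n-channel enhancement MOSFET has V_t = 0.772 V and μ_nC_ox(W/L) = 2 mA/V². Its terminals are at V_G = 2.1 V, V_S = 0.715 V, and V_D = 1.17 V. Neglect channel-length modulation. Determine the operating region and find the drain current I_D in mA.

V_GS = V_G − V_S = 2.1 − 0.715 = 1.39 V; V_DS = V_D − V_S = 1.17 − 0.715 = 0.455 V.
V_ov = V_GS − V_t = 1.39 − 0.772 = 0.613 V.
Since V_DS = 0.455 V < V_ov = 0.613 V, the device is in the triode region.
I_D = k_n [V_ov · V_DS − ½ V_DS²] = 2 × [0.613 × 0.455 − 0.5 × 0.455²] = 0.351 mA.

Triode; I_D = 0.351 mA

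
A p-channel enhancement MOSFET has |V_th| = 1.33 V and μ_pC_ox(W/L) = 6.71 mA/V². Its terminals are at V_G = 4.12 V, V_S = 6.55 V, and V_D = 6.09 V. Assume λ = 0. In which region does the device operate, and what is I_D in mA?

Triode; I_D = 2.69 mA

V_SG = V_S − V_G = 6.55 − 4.12 = 2.43 V; V_SD = V_S − V_D = 6.55 − 6.09 = 0.46 V.
V_ov = V_SG − |V_th| = 2.43 − 1.33 = 1.1 V.
Since V_SD = 0.46 V < V_ov = 1.1 V, the device is in the triode region.
I_D = k_p [V_ov · V_SD − ½ V_SD²] = 6.71 × [1.1 × 0.46 − 0.5 × 0.46²] = 2.69 mA.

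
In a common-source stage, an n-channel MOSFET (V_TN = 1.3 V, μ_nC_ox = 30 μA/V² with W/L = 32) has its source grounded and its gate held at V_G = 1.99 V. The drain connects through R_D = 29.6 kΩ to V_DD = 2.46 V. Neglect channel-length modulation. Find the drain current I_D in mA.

V_GS = V_G = 1.99 V, so V_ov = 1.99 − 1.3 = 0.69 V.
k_n = μ_nC_ox · (W/L) = 0.96 mA/V².
Assume saturation: I_D = ½ k_n V_ov² = 0.5 × 0.96 × 0.69² = 0.229 mA, giving V_DS = V_DD − I_D R_D = 2.46 − 0.229 × 29.6 = -4.3 V.
But -4.3 V < V_ov = 0.69 V, so the device is actually in triode.
In triode I_D = k_n[V_ov V_DS − ½ V_DS²] and I_D = (V_DD − V_DS)/R_D. Equating: 14.2 V_DS² − 20.61 V_DS + 2.46 = 0, giving V_DS = 0.131 V (the root below V_ov).
I_D = (2.46 − 0.131) / 29.6 = 0.0787 mA.

I_D = 0.0787 mA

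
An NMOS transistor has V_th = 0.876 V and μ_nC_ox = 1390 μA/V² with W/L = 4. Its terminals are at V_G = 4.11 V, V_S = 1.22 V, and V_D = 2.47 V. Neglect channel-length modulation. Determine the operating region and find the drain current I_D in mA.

Triode; I_D = 9.65 mA

V_GS = V_G − V_S = 4.11 − 1.22 = 2.89 V; V_DS = V_D − V_S = 2.47 − 1.22 = 1.25 V.
k_n = μ_nC_ox · (W/L) = 5.56 mA/V².
V_ov = V_GS − V_th = 2.89 − 0.876 = 2.01 V.
Since V_DS = 1.25 V < V_ov = 2.01 V, the device is in the triode region.
I_D = k_n [V_ov · V_DS − ½ V_DS²] = 5.56 × [2.01 × 1.25 − 0.5 × 1.25²] = 9.65 mA.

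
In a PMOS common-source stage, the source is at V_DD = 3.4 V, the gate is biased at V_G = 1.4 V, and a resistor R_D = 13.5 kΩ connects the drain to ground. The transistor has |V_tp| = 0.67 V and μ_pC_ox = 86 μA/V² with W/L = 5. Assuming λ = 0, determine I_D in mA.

V_SG = V_DD − V_G = 3.4 − 1.4 = 2 V, so V_ov = 2 − 0.67 = 1.33 V.
k_p = μ_pC_ox · (W/L) = 0.43 mA/V².
Assume saturation: I_D = ½ k_p V_ov² = 0.5 × 0.43 × 1.33² = 0.38 mA, giving V_SD = V_DD − I_D R_D = 3.4 − 0.38 × 13.5 = -1.73 V.
But -1.73 V < V_ov = 1.33 V, so the device is actually in triode.
In triode I_D = k_p[V_ov V_SD − ½ V_SD²] and I_D = (V_DD − V_SD)/R_D. Equating: 2.9 V_SD² − 8.721 V_SD + 3.4 = 0, giving V_SD = 0.46 V (the root below V_ov).
I_D = (3.4 − 0.46) / 13.5 = 0.218 mA.

I_D = 0.218 mA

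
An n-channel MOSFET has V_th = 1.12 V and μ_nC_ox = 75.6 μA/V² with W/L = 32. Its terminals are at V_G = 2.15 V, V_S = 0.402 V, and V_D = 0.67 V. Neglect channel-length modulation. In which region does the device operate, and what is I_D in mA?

Triode; I_D = 0.320 mA

V_GS = V_G − V_S = 2.15 − 0.402 = 1.75 V; V_DS = V_D − V_S = 0.67 − 0.402 = 0.268 V.
k_n = μ_nC_ox · (W/L) = 2.419 mA/V².
V_ov = V_GS − V_th = 1.75 − 1.12 = 0.628 V.
Since V_DS = 0.268 V < V_ov = 0.628 V, the device is in the triode region.
I_D = k_n [V_ov · V_DS − ½ V_DS²] = 2.419 × [0.628 × 0.268 − 0.5 × 0.268²] = 0.32 mA.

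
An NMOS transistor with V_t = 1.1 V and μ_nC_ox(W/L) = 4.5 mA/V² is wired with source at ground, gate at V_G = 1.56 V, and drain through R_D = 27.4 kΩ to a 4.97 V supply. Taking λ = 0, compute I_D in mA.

V_GS = V_G = 1.56 V, so V_ov = 1.56 − 1.1 = 0.46 V.
Assume saturation: I_D = ½ k_n V_ov² = 0.5 × 4.5 × 0.46² = 0.476 mA, giving V_DS = V_DD − I_D R_D = 4.97 − 0.476 × 27.4 = -8.08 V.
But -8.08 V < V_ov = 0.46 V, so the device is actually in triode.
In triode I_D = k_n[V_ov V_DS − ½ V_DS²] and I_D = (V_DD − V_DS)/R_D. Equating: 61.6 V_DS² − 57.72 V_DS + 4.97 = 0, giving V_DS = 0.0959 V (the root below V_ov).
I_D = (4.97 − 0.0959) / 27.4 = 0.178 mA.

I_D = 0.178 mA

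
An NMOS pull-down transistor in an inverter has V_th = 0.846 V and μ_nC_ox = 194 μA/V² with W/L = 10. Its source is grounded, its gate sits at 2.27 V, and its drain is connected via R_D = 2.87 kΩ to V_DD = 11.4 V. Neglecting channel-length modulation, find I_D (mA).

V_GS = V_G = 2.27 V, so V_ov = 2.27 − 0.846 = 1.42 V.
k_n = μ_nC_ox · (W/L) = 1.94 mA/V².
Assume saturation: I_D = ½ k_n V_ov² = 0.5 × 1.94 × 1.42² = 1.97 mA, giving V_DS = V_DD − I_D R_D = 11.4 − 1.97 × 2.87 = 5.75 V.
V_DS = 5.75 V ≥ V_ov = 1.42 V, confirming saturation.

I_D = 1.97 mA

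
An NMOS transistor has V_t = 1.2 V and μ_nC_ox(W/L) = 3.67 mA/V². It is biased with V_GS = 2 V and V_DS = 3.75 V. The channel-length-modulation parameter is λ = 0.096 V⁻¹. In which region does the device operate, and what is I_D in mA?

Saturation; I_D = 1.60 mA

V_ov = V_GS − V_t = 2 − 1.2 = 0.8 V.
Since V_DS = 3.75 V ≥ V_ov = 0.8 V, the device is in saturation.
I_D = ½ k_n V_ov² (1 + λ V_DS) = 0.5 × 3.67 × 0.8² × (1 + 0.096 × 3.75) = 1.6 mA.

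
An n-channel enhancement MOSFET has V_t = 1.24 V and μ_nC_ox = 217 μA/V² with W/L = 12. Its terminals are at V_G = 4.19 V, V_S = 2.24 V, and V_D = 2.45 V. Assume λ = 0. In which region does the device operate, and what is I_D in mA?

V_GS = V_G − V_S = 4.19 − 2.24 = 1.95 V; V_DS = V_D − V_S = 2.45 − 2.24 = 0.21 V.
k_n = μ_nC_ox · (W/L) = 2.604 mA/V².
V_ov = V_GS − V_t = 1.95 − 1.24 = 0.71 V.
Since V_DS = 0.21 V < V_ov = 0.71 V, the device is in the triode region.
I_D = k_n [V_ov · V_DS − ½ V_DS²] = 2.604 × [0.71 × 0.21 − 0.5 × 0.21²] = 0.331 mA.

Triode; I_D = 0.331 mA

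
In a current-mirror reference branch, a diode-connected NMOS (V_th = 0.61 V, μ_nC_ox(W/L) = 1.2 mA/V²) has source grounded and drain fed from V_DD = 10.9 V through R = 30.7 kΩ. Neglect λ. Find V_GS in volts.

V_GS = 1.33 V

With gate tied to drain, V_GS = V_DS ≥ V_GS − V_th, so the device is in saturation.
KCL at the drain: ½ k_n (V_GS − V_th)² = (V_DD − V_GS)/R.
Let x = V_GS − 0.61. Then 18.4 x² + x − 10.29 = 0, giving x = 0.721 V (positive root), so V_GS = 1.33 V.
I_D = (V_DD − V_GS)/R = (10.9 − 1.33) / 30.7 = 0.312 mA.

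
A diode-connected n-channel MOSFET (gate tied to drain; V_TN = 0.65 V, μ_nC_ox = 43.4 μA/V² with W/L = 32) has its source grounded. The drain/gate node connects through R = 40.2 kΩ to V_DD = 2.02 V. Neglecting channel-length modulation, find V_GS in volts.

With gate tied to drain, V_GS = V_DS ≥ V_GS − V_TN, so the device is in saturation.
k_n = μ_nC_ox · (W/L) = 1.389 mA/V².
KCL at the drain: ½ k_n (V_GS − V_TN)² = (V_DD − V_GS)/R.
Let x = V_GS − 0.65. Then 27.9 x² + x − 1.37 = 0, giving x = 0.204 V (positive root), so V_GS = 0.854 V.
I_D = (V_DD − V_GS)/R = (2.02 − 0.854) / 40.2 = 0.029 mA.

V_GS = 0.854 V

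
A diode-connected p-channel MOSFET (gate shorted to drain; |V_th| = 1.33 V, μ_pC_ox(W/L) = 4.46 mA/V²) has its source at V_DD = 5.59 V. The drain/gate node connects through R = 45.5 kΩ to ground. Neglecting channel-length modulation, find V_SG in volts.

With gate tied to drain, V_SG = V_SD ≥ V_SG − |V_th|, so the device is in saturation.
KCL at the drain: ½ k_p (V_SG − |V_th|)² = (V_DD − V_SG)/R.
Let x = V_SG − 1.33. Then 101 x² + x − 4.26 = 0, giving x = 0.2 V (positive root), so V_SG = 1.53 V.
I_D = (V_DD − V_SG)/R = (5.59 − 1.53) / 45.5 = 0.0892 mA.

V_SG = 1.53 V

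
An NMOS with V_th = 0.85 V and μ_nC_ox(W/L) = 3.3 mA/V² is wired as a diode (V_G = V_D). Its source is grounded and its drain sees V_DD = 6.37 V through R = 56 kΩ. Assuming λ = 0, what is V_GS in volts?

With gate tied to drain, V_GS = V_DS ≥ V_GS − V_th, so the device is in saturation.
KCL at the drain: ½ k_n (V_GS − V_th)² = (V_DD − V_GS)/R.
Let x = V_GS − 0.85. Then 92.4 x² + x − 5.52 = 0, giving x = 0.239 V (positive root), so V_GS = 1.09 V.
I_D = (V_DD − V_GS)/R = (6.37 − 1.09) / 56 = 0.0943 mA.

V_GS = 1.09 V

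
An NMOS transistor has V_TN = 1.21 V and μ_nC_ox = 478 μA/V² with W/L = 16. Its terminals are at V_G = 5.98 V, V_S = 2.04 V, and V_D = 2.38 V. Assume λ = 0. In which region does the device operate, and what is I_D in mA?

V_GS = V_G − V_S = 5.98 − 2.04 = 3.94 V; V_DS = V_D − V_S = 2.38 − 2.04 = 0.34 V.
k_n = μ_nC_ox · (W/L) = 7.648 mA/V².
V_ov = V_GS − V_TN = 3.94 − 1.21 = 2.73 V.
Since V_DS = 0.34 V < V_ov = 2.73 V, the device is in the triode region.
I_D = k_n [V_ov · V_DS − ½ V_DS²] = 7.648 × [2.73 × 0.34 − 0.5 × 0.34²] = 6.66 mA.

Triode; I_D = 6.66 mA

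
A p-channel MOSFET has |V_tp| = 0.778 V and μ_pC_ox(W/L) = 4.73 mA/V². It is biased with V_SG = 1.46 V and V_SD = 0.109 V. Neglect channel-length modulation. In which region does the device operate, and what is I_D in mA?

V_ov = V_SG − |V_tp| = 1.46 − 0.778 = 0.682 V.
Since V_SD = 0.109 V < V_ov = 0.682 V, the device is in the triode region.
I_D = k_p [V_ov · V_SD − ½ V_SD²] = 4.73 × [0.682 × 0.109 − 0.5 × 0.109²] = 0.324 mA.

Triode; I_D = 0.324 mA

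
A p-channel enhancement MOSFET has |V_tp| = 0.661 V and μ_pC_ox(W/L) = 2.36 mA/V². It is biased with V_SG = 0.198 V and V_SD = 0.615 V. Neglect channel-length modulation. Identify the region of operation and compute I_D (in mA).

V_SG = 0.198 V < |V_tp| = 0.661 V, so the transistor is in cutoff.

Cutoff; I_D = 0 mA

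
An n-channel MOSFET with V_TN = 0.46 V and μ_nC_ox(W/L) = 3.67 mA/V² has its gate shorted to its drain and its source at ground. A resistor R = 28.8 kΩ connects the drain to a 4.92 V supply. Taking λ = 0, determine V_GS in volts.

With gate tied to drain, V_GS = V_DS ≥ V_GS − V_TN, so the device is in saturation.
KCL at the drain: ½ k_n (V_GS − V_TN)² = (V_DD − V_GS)/R.
Let x = V_GS − 0.46. Then 52.8 x² + x − 4.46 = 0, giving x = 0.281 V (positive root), so V_GS = 0.741 V.
I_D = (V_DD − V_GS)/R = (4.92 − 0.741) / 28.8 = 0.145 mA.

V_GS = 0.741 V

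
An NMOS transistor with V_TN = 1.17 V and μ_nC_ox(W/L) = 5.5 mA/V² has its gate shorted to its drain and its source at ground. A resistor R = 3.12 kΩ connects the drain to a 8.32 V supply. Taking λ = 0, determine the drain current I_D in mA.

I_D = 2.02 mA

With gate tied to drain, V_GS = V_DS ≥ V_GS − V_TN, so the device is in saturation.
KCL at the drain: ½ k_n (V_GS − V_TN)² = (V_DD − V_GS)/R.
Let x = V_GS − 1.17. Then 8.58 x² + x − 7.15 = 0, giving x = 0.856 V (positive root), so V_GS = 2.03 V.
I_D = (V_DD − V_GS)/R = (8.32 − 2.03) / 3.12 = 2.02 mA.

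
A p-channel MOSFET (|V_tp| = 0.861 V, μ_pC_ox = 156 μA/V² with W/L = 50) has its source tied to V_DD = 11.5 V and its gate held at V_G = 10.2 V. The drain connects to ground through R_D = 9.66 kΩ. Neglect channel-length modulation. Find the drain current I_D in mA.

I_D = 0.752 mA

V_SG = V_DD − V_G = 11.5 − 10.2 = 1.3 V, so V_ov = 1.3 − 0.861 = 0.439 V.
k_p = μ_pC_ox · (W/L) = 7.8 mA/V².
Assume saturation: I_D = ½ k_p V_ov² = 0.5 × 7.8 × 0.439² = 0.752 mA, giving V_SD = V_DD − I_D R_D = 11.5 − 0.752 × 9.66 = 4.24 V.
V_SD = 4.24 V ≥ V_ov = 0.439 V, confirming saturation.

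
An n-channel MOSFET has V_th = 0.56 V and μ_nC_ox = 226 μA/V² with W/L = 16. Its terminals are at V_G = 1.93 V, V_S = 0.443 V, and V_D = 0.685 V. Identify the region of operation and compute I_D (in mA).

Triode; I_D = 0.705 mA

V_GS = V_G − V_S = 1.93 − 0.443 = 1.49 V; V_DS = V_D − V_S = 0.685 − 0.443 = 0.242 V.
k_n = μ_nC_ox · (W/L) = 3.616 mA/V².
V_ov = V_GS − V_th = 1.49 − 0.56 = 0.927 V.
Since V_DS = 0.242 V < V_ov = 0.927 V, the device is in the triode region.
I_D = k_n [V_ov · V_DS − ½ V_DS²] = 3.616 × [0.927 × 0.242 − 0.5 × 0.242²] = 0.705 mA.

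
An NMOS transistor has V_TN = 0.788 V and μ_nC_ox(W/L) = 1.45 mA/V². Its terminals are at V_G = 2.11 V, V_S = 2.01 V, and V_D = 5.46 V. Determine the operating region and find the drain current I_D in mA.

Cutoff; I_D = 0 mA

V_GS = V_G − V_S = 2.11 − 2.01 = 0.1 V; V_DS = V_D − V_S = 5.46 − 2.01 = 3.45 V.
V_GS = 0.1 V < V_TN = 0.788 V, so the transistor is in cutoff.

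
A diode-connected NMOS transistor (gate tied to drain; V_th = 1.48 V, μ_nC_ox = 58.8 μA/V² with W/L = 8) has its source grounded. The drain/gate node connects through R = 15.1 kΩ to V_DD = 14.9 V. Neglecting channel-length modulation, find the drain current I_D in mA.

I_D = 0.769 mA

With gate tied to drain, V_GS = V_DS ≥ V_GS − V_th, so the device is in saturation.
k_n = μ_nC_ox · (W/L) = 0.4704 mA/V².
KCL at the drain: ½ k_n (V_GS − V_th)² = (V_DD − V_GS)/R.
Let x = V_GS − 1.48. Then 3.55 x² + x − 13.42 = 0, giving x = 1.81 V (positive root), so V_GS = 3.29 V.
I_D = (V_DD − V_GS)/R = (14.9 − 3.29) / 15.1 = 0.769 mA.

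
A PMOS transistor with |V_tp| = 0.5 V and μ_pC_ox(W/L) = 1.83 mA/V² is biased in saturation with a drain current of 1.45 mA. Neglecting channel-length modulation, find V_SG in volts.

In saturation I_D = ½ k_p (V_SG − |V_tp|)², so V_SG − |V_tp| = √(2 I_D / k_p) = √(2 × 1.45 / 1.83) = 1.26 V.
V_SG = 0.5 + 1.26 = 1.76 V.

V_SG = 1.76 V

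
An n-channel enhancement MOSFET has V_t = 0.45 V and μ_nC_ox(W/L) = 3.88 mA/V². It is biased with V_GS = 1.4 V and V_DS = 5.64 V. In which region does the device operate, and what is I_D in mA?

V_ov = V_GS − V_t = 1.4 − 0.45 = 0.95 V.
Since V_DS = 5.64 V ≥ V_ov = 0.95 V, the device is in saturation.
I_D = ½ k_n V_ov² = 0.5 × 3.88 × 0.95² = 1.75 mA.

Saturation; I_D = 1.75 mA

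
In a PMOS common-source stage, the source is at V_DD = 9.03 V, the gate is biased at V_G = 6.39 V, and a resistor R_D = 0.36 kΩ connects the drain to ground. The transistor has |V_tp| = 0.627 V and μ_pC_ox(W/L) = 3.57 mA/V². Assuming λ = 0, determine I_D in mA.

V_SG = V_DD − V_G = 9.03 − 6.39 = 2.64 V, so V_ov = 2.64 − 0.627 = 2.01 V.
Assume saturation: I_D = ½ k_p V_ov² = 0.5 × 3.57 × 2.01² = 7.23 mA, giving V_SD = V_DD − I_D R_D = 9.03 − 7.23 × 0.36 = 6.43 V.
V_SD = 6.43 V ≥ V_ov = 2.01 V, confirming saturation.

I_D = 7.23 mA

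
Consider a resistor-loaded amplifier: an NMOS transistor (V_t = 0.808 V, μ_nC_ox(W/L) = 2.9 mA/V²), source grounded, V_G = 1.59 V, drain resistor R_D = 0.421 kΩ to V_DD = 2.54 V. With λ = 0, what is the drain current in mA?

I_D = 0.887 mA

V_GS = V_G = 1.59 V, so V_ov = 1.59 − 0.808 = 0.782 V.
Assume saturation: I_D = ½ k_n V_ov² = 0.5 × 2.9 × 0.782² = 0.887 mA, giving V_DS = V_DD − I_D R_D = 2.54 − 0.887 × 0.421 = 2.17 V.
V_DS = 2.17 V ≥ V_ov = 0.782 V, confirming saturation.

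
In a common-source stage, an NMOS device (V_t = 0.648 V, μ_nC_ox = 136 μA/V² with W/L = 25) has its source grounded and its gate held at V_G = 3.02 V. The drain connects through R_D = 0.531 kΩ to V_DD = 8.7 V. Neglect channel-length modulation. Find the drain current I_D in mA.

I_D = 9.56 mA

V_GS = V_G = 3.02 V, so V_ov = 3.02 − 0.648 = 2.37 V.
k_n = μ_nC_ox · (W/L) = 3.4 mA/V².
Assume saturation: I_D = ½ k_n V_ov² = 0.5 × 3.4 × 2.37² = 9.56 mA, giving V_DS = V_DD − I_D R_D = 8.7 − 9.56 × 0.531 = 3.62 V.
V_DS = 3.62 V ≥ V_ov = 2.37 V, confirming saturation.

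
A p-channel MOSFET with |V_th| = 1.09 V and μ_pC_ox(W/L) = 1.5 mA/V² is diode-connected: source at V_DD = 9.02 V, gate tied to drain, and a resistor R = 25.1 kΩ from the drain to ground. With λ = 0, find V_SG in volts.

With gate tied to drain, V_SG = V_SD ≥ V_SG − |V_th|, so the device is in saturation.
KCL at the drain: ½ k_p (V_SG − |V_th|)² = (V_DD − V_SG)/R.
Let x = V_SG − 1.09. Then 18.8 x² + x − 7.93 = 0, giving x = 0.623 V (positive root), so V_SG = 1.71 V.
I_D = (V_DD − V_SG)/R = (9.02 − 1.71) / 25.1 = 0.291 mA.

V_SG = 1.71 V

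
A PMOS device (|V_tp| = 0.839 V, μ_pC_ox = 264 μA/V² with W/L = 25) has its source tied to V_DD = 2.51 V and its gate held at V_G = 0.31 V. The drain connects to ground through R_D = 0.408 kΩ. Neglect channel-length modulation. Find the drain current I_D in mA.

V_SG = V_DD − V_G = 2.51 − 0.31 = 2.2 V, so V_ov = 2.2 − 0.839 = 1.36 V.
k_p = μ_pC_ox · (W/L) = 6.6 mA/V².
Assume saturation: I_D = ½ k_p V_ov² = 0.5 × 6.6 × 1.36² = 6.11 mA, giving V_SD = V_DD − I_D R_D = 2.51 − 6.11 × 0.408 = 0.016 V.
But 0.016 V < V_ov = 1.36 V, so the device is actually in triode.
In triode I_D = k_p[V_ov V_SD − ½ V_SD²] and I_D = (V_DD − V_SD)/R_D. Equating: 1.35 V_SD² − 4.665 V_SD + 2.51 = 0, giving V_SD = 0.666 V (the root below V_ov).
I_D = (2.51 − 0.666) / 0.408 = 4.52 mA.

I_D = 4.52 mA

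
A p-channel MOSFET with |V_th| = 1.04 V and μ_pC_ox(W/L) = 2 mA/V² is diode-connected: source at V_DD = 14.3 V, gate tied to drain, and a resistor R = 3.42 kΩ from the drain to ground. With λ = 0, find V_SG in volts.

With gate tied to drain, V_SG = V_SD ≥ V_SG − |V_th|, so the device is in saturation.
KCL at the drain: ½ k_p (V_SG − |V_th|)² = (V_DD − V_SG)/R.
Let x = V_SG − 1.04. Then 3.42 x² + x − 13.26 = 0, giving x = 1.83 V (positive root), so V_SG = 2.87 V.
I_D = (V_DD − V_SG)/R = (14.3 − 2.87) / 3.42 = 3.34 mA.

V_SG = 2.87 V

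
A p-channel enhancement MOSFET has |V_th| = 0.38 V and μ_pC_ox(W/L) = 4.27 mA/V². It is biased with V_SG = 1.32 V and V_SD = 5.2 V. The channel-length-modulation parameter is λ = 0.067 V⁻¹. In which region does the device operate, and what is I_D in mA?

Saturation; I_D = 2.54 mA

V_ov = V_SG − |V_th| = 1.32 − 0.38 = 0.94 V.
Since V_SD = 5.2 V ≥ V_ov = 0.94 V, the device is in saturation.
I_D = ½ k_p V_ov² (1 + λ V_SD) = 0.5 × 4.27 × 0.94² × (1 + 0.067 × 5.2) = 2.54 mA.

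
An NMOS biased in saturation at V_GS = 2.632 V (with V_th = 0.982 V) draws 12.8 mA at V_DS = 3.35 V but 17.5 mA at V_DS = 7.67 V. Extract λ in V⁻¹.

With V_GS fixed, I_D ∝ (1 + λ V_DS) in saturation, so I_D2/I_D1 = (1 + λ V_DS2)/(1 + λ V_DS1).
17.5/12.8 = 1.367 = (1 + 7.67 λ)/(1 + 3.35 λ).
Solving: λ (I_D1 V_DS2 − I_D2 V_DS1) = I_D2 − I_D1, so λ = (17.5 − 12.8) / (12.8 × 7.67 − 17.5 × 3.35) = 4.7 / 39.6 = 0.119 V⁻¹.

λ = 0.119 V⁻¹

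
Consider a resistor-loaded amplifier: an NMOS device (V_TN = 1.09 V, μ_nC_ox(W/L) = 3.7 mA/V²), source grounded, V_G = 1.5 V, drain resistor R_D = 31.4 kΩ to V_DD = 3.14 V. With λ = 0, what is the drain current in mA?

V_GS = V_G = 1.5 V, so V_ov = 1.5 − 1.09 = 0.41 V.
Assume saturation: I_D = ½ k_n V_ov² = 0.5 × 3.7 × 0.41² = 0.311 mA, giving V_DS = V_DD − I_D R_D = 3.14 − 0.311 × 31.4 = -6.62 V.
But -6.62 V < V_ov = 0.41 V, so the device is actually in triode.
In triode I_D = k_n[V_ov V_DS − ½ V_DS²] and I_D = (V_DD − V_DS)/R_D. Equating: 58.1 V_DS² − 48.63 V_DS + 3.14 = 0, giving V_DS = 0.0705 V (the root below V_ov).
I_D = (3.14 − 0.0705) / 31.4 = 0.0978 mA.

I_D = 0.0978 mA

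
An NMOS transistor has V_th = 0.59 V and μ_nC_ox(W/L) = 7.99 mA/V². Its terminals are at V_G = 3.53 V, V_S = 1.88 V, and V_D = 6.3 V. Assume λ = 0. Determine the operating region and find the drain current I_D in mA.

Saturation; I_D = 4.49 mA

V_GS = V_G − V_S = 3.53 − 1.88 = 1.65 V; V_DS = V_D − V_S = 6.3 − 1.88 = 4.42 V.
V_ov = V_GS − V_th = 1.65 − 0.59 = 1.06 V.
Since V_DS = 4.42 V ≥ V_ov = 1.06 V, the device is in saturation.
I_D = ½ k_n V_ov² = 0.5 × 7.99 × 1.06² = 4.49 mA.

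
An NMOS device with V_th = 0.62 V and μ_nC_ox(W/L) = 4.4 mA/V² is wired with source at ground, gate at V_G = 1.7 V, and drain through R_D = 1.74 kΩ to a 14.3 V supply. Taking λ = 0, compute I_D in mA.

V_GS = V_G = 1.7 V, so V_ov = 1.7 − 0.62 = 1.08 V.
Assume saturation: I_D = ½ k_n V_ov² = 0.5 × 4.4 × 1.08² = 2.57 mA, giving V_DS = V_DD − I_D R_D = 14.3 − 2.57 × 1.74 = 9.84 V.
V_DS = 9.84 V ≥ V_ov = 1.08 V, confirming saturation.

I_D = 2.57 mA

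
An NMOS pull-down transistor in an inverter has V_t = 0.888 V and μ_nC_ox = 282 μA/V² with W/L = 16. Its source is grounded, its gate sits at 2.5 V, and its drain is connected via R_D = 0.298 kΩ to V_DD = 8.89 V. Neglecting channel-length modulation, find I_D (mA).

I_D = 5.86 mA

V_GS = V_G = 2.5 V, so V_ov = 2.5 − 0.888 = 1.61 V.
k_n = μ_nC_ox · (W/L) = 4.512 mA/V².
Assume saturation: I_D = ½ k_n V_ov² = 0.5 × 4.512 × 1.61² = 5.86 mA, giving V_DS = V_DD − I_D R_D = 8.89 − 5.86 × 0.298 = 7.14 V.
V_DS = 7.14 V ≥ V_ov = 1.61 V, confirming saturation.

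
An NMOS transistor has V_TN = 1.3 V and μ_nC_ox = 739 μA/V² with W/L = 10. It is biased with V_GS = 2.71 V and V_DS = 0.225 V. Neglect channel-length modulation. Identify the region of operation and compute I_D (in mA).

k_n = μ_nC_ox · (W/L) = 7.39 mA/V².
V_ov = V_GS − V_TN = 2.71 − 1.3 = 1.41 V.
Since V_DS = 0.225 V < V_ov = 1.41 V, the device is in the triode region.
I_D = k_n [V_ov · V_DS − ½ V_DS²] = 7.39 × [1.41 × 0.225 − 0.5 × 0.225²] = 2.16 mA.

Triode; I_D = 2.16 mA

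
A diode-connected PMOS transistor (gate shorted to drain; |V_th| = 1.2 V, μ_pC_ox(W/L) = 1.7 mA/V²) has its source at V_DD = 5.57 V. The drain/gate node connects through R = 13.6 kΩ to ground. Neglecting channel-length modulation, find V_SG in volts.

V_SG = 1.77 V

With gate tied to drain, V_SG = V_SD ≥ V_SG − |V_th|, so the device is in saturation.
KCL at the drain: ½ k_p (V_SG − |V_th|)² = (V_DD − V_SG)/R.
Let x = V_SG − 1.2. Then 11.6 x² + x − 4.37 = 0, giving x = 0.573 V (positive root), so V_SG = 1.77 V.
I_D = (V_DD − V_SG)/R = (5.57 − 1.77) / 13.6 = 0.279 mA.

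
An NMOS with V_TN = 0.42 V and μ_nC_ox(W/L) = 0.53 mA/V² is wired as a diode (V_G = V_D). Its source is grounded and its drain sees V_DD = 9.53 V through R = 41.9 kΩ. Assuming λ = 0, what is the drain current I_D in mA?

With gate tied to drain, V_GS = V_DS ≥ V_GS − V_TN, so the device is in saturation.
KCL at the drain: ½ k_n (V_GS − V_TN)² = (V_DD − V_GS)/R.
Let x = V_GS − 0.42. Then 11.1 x² + x − 9.11 = 0, giving x = 0.862 V (positive root), so V_GS = 1.28 V.
I_D = (V_DD − V_GS)/R = (9.53 − 1.28) / 41.9 = 0.197 mA.

I_D = 0.197 mA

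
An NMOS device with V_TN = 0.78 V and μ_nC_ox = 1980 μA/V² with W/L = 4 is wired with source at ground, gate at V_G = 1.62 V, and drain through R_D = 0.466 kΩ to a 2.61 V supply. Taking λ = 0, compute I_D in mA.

I_D = 2.79 mA

V_GS = V_G = 1.62 V, so V_ov = 1.62 − 0.78 = 0.84 V.
k_n = μ_nC_ox · (W/L) = 7.92 mA/V².
Assume saturation: I_D = ½ k_n V_ov² = 0.5 × 7.92 × 0.84² = 2.79 mA, giving V_DS = V_DD − I_D R_D = 2.61 − 2.79 × 0.466 = 1.31 V.
V_DS = 1.31 V ≥ V_ov = 0.84 V, confirming saturation.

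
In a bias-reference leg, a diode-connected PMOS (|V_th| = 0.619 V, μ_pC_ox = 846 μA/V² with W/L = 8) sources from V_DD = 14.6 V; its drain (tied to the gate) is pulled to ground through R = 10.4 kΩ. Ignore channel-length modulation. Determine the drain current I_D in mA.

With gate tied to drain, V_SG = V_SD ≥ V_SG − |V_th|, so the device is in saturation.
k_p = μ_pC_ox · (W/L) = 6.768 mA/V².
KCL at the drain: ½ k_p (V_SG − |V_th|)² = (V_DD − V_SG)/R.
Let x = V_SG − 0.619. Then 35.2 x² + x − 13.98 = 0, giving x = 0.616 V (positive root), so V_SG = 1.24 V.
I_D = (V_DD − V_SG)/R = (14.6 − 1.24) / 10.4 = 1.29 mA.

I_D = 1.29 mA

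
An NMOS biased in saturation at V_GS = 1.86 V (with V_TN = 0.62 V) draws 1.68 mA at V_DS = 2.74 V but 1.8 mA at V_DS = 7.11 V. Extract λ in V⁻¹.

λ = 0.0171 V⁻¹

With V_GS fixed, I_D ∝ (1 + λ V_DS) in saturation, so I_D2/I_D1 = (1 + λ V_DS2)/(1 + λ V_DS1).
1.8/1.68 = 1.071 = (1 + 7.11 λ)/(1 + 2.74 λ).
Solving: λ (I_D1 V_DS2 − I_D2 V_DS1) = I_D2 − I_D1, so λ = (1.8 − 1.68) / (1.68 × 7.11 − 1.8 × 2.74) = 0.12 / 7.01 = 0.0171 V⁻¹.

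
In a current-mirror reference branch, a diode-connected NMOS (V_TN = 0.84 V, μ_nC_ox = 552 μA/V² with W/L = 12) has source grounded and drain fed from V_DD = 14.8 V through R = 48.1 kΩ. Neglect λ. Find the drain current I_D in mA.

I_D = 0.284 mA

With gate tied to drain, V_GS = V_DS ≥ V_GS − V_TN, so the device is in saturation.
k_n = μ_nC_ox · (W/L) = 6.624 mA/V².
KCL at the drain: ½ k_n (V_GS − V_TN)² = (V_DD − V_GS)/R.
Let x = V_GS − 0.84. Then 159 x² + x − 13.96 = 0, giving x = 0.293 V (positive root), so V_GS = 1.13 V.
I_D = (V_DD − V_GS)/R = (14.8 − 1.13) / 48.1 = 0.284 mA.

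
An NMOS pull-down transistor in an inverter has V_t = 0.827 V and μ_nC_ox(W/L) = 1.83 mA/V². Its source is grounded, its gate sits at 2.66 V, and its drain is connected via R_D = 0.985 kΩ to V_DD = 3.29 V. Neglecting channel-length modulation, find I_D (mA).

V_GS = V_G = 2.66 V, so V_ov = 2.66 − 0.827 = 1.83 V.
Assume saturation: I_D = ½ k_n V_ov² = 0.5 × 1.83 × 1.83² = 3.07 mA, giving V_DS = V_DD − I_D R_D = 3.29 − 3.07 × 0.985 = 0.262 V.
But 0.262 V < V_ov = 1.83 V, so the device is actually in triode.
In triode I_D = k_n[V_ov V_DS − ½ V_DS²] and I_D = (V_DD − V_DS)/R_D. Equating: 0.901 V_DS² − 4.304 V_DS + 3.29 = 0, giving V_DS = 0.956 V (the root below V_ov).
I_D = (3.29 − 0.956) / 0.985 = 2.37 mA.

I_D = 2.37 mA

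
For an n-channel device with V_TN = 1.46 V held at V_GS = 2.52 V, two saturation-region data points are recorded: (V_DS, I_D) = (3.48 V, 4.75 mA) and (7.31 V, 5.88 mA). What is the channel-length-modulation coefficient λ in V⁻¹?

λ = 0.0792 V⁻¹

With V_GS fixed, I_D ∝ (1 + λ V_DS) in saturation, so I_D2/I_D1 = (1 + λ V_DS2)/(1 + λ V_DS1).
5.88/4.75 = 1.238 = (1 + 7.31 λ)/(1 + 3.48 λ).
Solving: λ (I_D1 V_DS2 − I_D2 V_DS1) = I_D2 − I_D1, so λ = (5.88 − 4.75) / (4.75 × 7.31 − 5.88 × 3.48) = 1.13 / 14.3 = 0.0792 V⁻¹.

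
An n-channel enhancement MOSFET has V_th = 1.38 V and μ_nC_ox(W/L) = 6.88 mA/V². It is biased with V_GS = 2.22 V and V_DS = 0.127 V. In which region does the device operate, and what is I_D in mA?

V_ov = V_GS − V_th = 2.22 − 1.38 = 0.84 V.
Since V_DS = 0.127 V < V_ov = 0.84 V, the device is in the triode region.
I_D = k_n [V_ov · V_DS − ½ V_DS²] = 6.88 × [0.84 × 0.127 − 0.5 × 0.127²] = 0.678 mA.

Triode; I_D = 0.678 mA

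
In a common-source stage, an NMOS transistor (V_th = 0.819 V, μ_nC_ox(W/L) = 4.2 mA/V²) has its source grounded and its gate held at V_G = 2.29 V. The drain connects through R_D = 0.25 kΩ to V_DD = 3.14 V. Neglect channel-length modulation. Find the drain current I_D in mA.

I_D = 4.54 mA

V_GS = V_G = 2.29 V, so V_ov = 2.29 − 0.819 = 1.47 V.
Assume saturation: I_D = ½ k_n V_ov² = 0.5 × 4.2 × 1.47² = 4.54 mA, giving V_DS = V_DD − I_D R_D = 3.14 − 4.54 × 0.25 = 2 V.
V_DS = 2 V ≥ V_ov = 1.47 V, confirming saturation.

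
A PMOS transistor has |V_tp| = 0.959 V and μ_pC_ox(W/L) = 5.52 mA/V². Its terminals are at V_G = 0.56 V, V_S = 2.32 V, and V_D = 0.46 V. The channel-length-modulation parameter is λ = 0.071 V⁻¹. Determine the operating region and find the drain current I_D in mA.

V_SG = V_S − V_G = 2.32 − 0.56 = 1.76 V; V_SD = V_S − V_D = 2.32 − 0.46 = 1.86 V.
V_ov = V_SG − |V_tp| = 1.76 − 0.959 = 0.801 V.
Since V_SD = 1.86 V ≥ V_ov = 0.801 V, the device is in saturation.
I_D = ½ k_p V_ov² (1 + λ V_SD) = 0.5 × 5.52 × 0.801² × (1 + 0.071 × 1.86) = 2 mA.

Saturation; I_D = 2.00 mA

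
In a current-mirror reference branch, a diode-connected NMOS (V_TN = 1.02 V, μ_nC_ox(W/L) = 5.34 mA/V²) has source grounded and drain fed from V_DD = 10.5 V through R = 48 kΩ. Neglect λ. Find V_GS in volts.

With gate tied to drain, V_GS = V_DS ≥ V_GS − V_TN, so the device is in saturation.
KCL at the drain: ½ k_n (V_GS − V_TN)² = (V_DD − V_GS)/R.
Let x = V_GS − 1.02. Then 128 x² + x − 9.48 = 0, giving x = 0.268 V (positive root), so V_GS = 1.29 V.
I_D = (V_DD − V_GS)/R = (10.5 − 1.29) / 48 = 0.192 mA.

V_GS = 1.29 V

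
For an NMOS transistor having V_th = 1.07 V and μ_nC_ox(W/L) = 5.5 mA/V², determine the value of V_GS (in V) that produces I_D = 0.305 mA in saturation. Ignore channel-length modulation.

In saturation I_D = ½ k_n (V_GS − V_th)², so V_GS − V_th = √(2 I_D / k_n) = √(2 × 0.305 / 5.5) = 0.333 V.
V_GS = 1.07 + 0.333 = 1.4 V.

V_GS = 1.40 V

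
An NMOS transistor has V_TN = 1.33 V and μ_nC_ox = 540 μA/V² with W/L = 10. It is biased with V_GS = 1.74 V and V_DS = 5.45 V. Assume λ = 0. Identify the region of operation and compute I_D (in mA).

Saturation; I_D = 0.454 mA

k_n = μ_nC_ox · (W/L) = 5.4 mA/V².
V_ov = V_GS − V_TN = 1.74 − 1.33 = 0.41 V.
Since V_DS = 5.45 V ≥ V_ov = 0.41 V, the device is in saturation.
I_D = ½ k_n V_ov² = 0.5 × 5.4 × 0.41² = 0.454 mA.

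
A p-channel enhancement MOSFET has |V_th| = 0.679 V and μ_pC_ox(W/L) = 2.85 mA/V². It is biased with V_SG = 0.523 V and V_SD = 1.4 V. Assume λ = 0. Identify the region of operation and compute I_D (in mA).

V_SG = 0.523 V < |V_th| = 0.679 V, so the transistor is in cutoff.

Cutoff; I_D = 0 mA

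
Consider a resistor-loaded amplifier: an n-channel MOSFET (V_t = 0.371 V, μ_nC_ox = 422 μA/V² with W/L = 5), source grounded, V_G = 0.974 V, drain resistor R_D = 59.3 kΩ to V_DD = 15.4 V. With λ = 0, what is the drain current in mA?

V_GS = V_G = 0.974 V, so V_ov = 0.974 − 0.371 = 0.603 V.
k_n = μ_nC_ox · (W/L) = 2.11 mA/V².
Assume saturation: I_D = ½ k_n V_ov² = 0.5 × 2.11 × 0.603² = 0.384 mA, giving V_DS = V_DD − I_D R_D = 15.4 − 0.384 × 59.3 = -7.35 V.
But -7.35 V < V_ov = 0.603 V, so the device is actually in triode.
In triode I_D = k_n[V_ov V_DS − ½ V_DS²] and I_D = (V_DD − V_DS)/R_D. Equating: 62.6 V_DS² − 76.45 V_DS + 15.4 = 0, giving V_DS = 0.254 V (the root below V_ov).
I_D = (15.4 − 0.254) / 59.3 = 0.255 mA.

I_D = 0.255 mA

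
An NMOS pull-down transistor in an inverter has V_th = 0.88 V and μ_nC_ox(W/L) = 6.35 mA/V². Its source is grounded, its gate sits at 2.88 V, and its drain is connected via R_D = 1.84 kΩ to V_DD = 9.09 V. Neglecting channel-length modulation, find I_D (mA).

V_GS = V_G = 2.88 V, so V_ov = 2.88 − 0.88 = 2 V.
Assume saturation: I_D = ½ k_n V_ov² = 0.5 × 6.35 × 2² = 12.7 mA, giving V_DS = V_DD − I_D R_D = 9.09 − 12.7 × 1.84 = -14.3 V.
But -14.3 V < V_ov = 2 V, so the device is actually in triode.
In triode I_D = k_n[V_ov V_DS − ½ V_DS²] and I_D = (V_DD − V_DS)/R_D. Equating: 5.84 V_DS² − 24.37 V_DS + 9.09 = 0, giving V_DS = 0.414 V (the root below V_ov).
I_D = (9.09 − 0.414) / 1.84 = 4.72 mA.

I_D = 4.72 mA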